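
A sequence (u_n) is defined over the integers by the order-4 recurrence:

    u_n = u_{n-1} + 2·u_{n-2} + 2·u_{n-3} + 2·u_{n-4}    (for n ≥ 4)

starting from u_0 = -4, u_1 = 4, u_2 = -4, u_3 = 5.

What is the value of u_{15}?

u_4 = 1·5 + 2·-4 + 2·4 + 2·-4 = -3
u_5 = 1·-3 + 2·5 + 2·-4 + 2·4 = 7
u_6 = 1·7 + 2·-3 + 2·5 + 2·-4 = 3
u_7 = 1·3 + 2·7 + 2·-3 + 2·5 = 21
u_8 = 1·21 + 2·3 + 2·7 + 2·-3 = 35
u_9 = 1·35 + 2·21 + 2·3 + 2·7 = 97
u_10 = 1·97 + 2·35 + 2·21 + 2·3 = 215
u_11 = 1·215 + 2·97 + 2·35 + 2·21 = 521
u_12 = 1·521 + 2·215 + 2·97 + 2·35 = 1215
u_13 = 1·1215 + 2·521 + 2·215 + 2·97 = 2881
u_14 = 1·2881 + 2·1215 + 2·521 + 2·215 = 6783
u_15 = 1·6783 + 2·2881 + 2·1215 + 2·521 = 16017

16017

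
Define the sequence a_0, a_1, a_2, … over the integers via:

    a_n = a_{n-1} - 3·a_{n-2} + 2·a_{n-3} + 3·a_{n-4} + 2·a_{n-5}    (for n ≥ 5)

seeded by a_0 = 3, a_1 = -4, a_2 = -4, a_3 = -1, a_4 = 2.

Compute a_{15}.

-8456

a_5 = 1·2 + -3·-1 + 2·-4 + 3·-4 + 2·3 = -9
a_6 = 1·-9 + -3·2 + 2·-1 + 3·-4 + 2·-4 = -37
a_7 = 1·-37 + -3·-9 + 2·2 + 3·-1 + 2·-4 = -17
a_8 = 1·-17 + -3·-37 + 2·-9 + 3·2 + 2·-1 = 80
a_9 = 1·80 + -3·-17 + 2·-37 + 3·-9 + 2·2 = 34
a_10 = 1·34 + -3·80 + 2·-17 + 3·-37 + 2·-9 = -369
a_11 = 1·-369 + -3·34 + 2·80 + 3·-17 + 2·-37 = -436
a_12 = 1·-436 + -3·-369 + 2·34 + 3·80 + 2·-17 = 945
a_13 = 1·945 + -3·-436 + 2·-369 + 3·34 + 2·80 = 1777
a_14 = 1·1777 + -3·945 + 2·-436 + 3·-369 + 2·34 = -2969
a_15 = 1·-2969 + -3·1777 + 2·945 + 3·-436 + 2·-369 = -8456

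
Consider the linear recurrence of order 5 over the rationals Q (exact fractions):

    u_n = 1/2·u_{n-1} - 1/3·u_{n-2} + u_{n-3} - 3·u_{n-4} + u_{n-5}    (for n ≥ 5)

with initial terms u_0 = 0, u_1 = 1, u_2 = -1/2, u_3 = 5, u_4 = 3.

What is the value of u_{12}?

283027/5184

u_5 = 1/2·3 + -1/3·5 + 1·-1/2 + -3·1 + 1·0 = -11/3
u_6 = 1/2·-11/3 + -1/3·3 + 1·5 + -3·-1/2 + 1·1 = 14/3
u_7 = 1/2·14/3 + -1/3·-11/3 + 1·3 + -3·5 + 1·-1/2 = -161/18
u_8 = 1/2·-161/18 + -1/3·14/3 + 1·-11/3 + -3·3 + 1·5 = -493/36
u_9 = 1/2·-493/36 + -1/3·-161/18 + 1·14/3 + -3·-11/3 + 1·3 = 3197/216
u_10 = 1/2·3197/216 + -1/3·-493/36 + 1·-161/18 + -3·14/3 + 1·-11/3 = -703/48
u_11 = 1/2·-703/48 + -1/3·3197/216 + 1·-493/36 + -3·-161/18 + 1·14/3 = 14383/2592
u_12 = 1/2·14383/2592 + -1/3·-703/48 + 1·3197/216 + -3·-493/36 + 1·-161/18 = 283027/5184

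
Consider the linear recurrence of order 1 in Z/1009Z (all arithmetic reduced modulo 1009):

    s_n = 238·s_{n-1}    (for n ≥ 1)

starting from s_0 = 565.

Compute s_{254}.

3

s_1 = 238·565 = 273
s_2 = 238·273 = 398
s_3 = 238·398 = 887
s_4 = 238·887 = 225
s_5 = 238·225 = 73
s_6 = 238·73 = 221
Continuing the recurrence:
  s_7 = 130;  s_8 = 670;  s_9 = 38;  s_10 = 972;  s_11 = 275;  s_12 = 874
  s_13 = 158;  s_14 = 271;  s_15 = 931;  s_16 = 607;  s_17 = 179;  s_18 = 224
  s_19 = 844;  s_20 = 81;  s_21 = 107;  s_22 = 241;  s_23 = 854;  s_24 = 443
  s_25 = 498;  s_26 = 471;  s_27 = 99;  s_28 = 355;  s_29 = 743;  s_30 = 259
  s_31 = 93;  s_32 = 945;  s_33 = 912;  s_34 = 121;  s_35 = 546;  s_36 = 796
  s_37 = 765;  s_38 = 450;  s_39 = 146;  s_40 = 442;  s_41 = 260;  s_42 = 331
  s_43 = 76;  s_44 = 935;  s_45 = 550;  s_46 = 739;  s_47 = 316;  s_48 = 542
  s_49 = 853;  s_50 = 205;  s_51 = 358;  s_52 = 448;  s_53 = 679;  s_54 = 162
  s_55 = 214;  s_56 = 482;  s_57 = 699;  s_58 = 886;  s_59 = 996;  s_60 = 942
  s_61 = 198;  s_62 = 710;  s_63 = 477;  s_64 = 518;  s_65 = 186;  s_66 = 881
  s_67 = 815;  s_68 = 242;  s_69 = 83;  s_70 = 583;  s_71 = 521;  s_72 = 900
  s_73 = 292;  s_74 = 884;  s_75 = 520;  s_76 = 662;  s_77 = 152;  s_78 = 861
  s_79 = 91;  s_80 = 469;  s_81 = 632;  s_82 = 75;  s_83 = 697;  s_84 = 410
  s_85 = 716;  s_86 = 896;  s_87 = 349;  s_88 = 324;  s_89 = 428;  s_90 = 964
  s_91 = 389;  s_92 = 763;  s_93 = 983;  s_94 = 875;  s_95 = 396;  s_96 = 411
  s_97 = 954;  s_98 = 27;  s_99 = 372;  s_100 = 753;  s_101 = 621;  s_102 = 484
  s_103 = 166;  s_104 = 157;  s_105 = 33;  s_106 = 791;  s_107 = 584;  s_108 = 759
  s_109 = 31;  s_110 = 315;  s_111 = 304;  s_112 = 713;  s_113 = 182;  s_114 = 938
  s_115 = 255;  s_116 = 150;  s_117 = 385;  s_118 = 820;  s_119 = 423;  s_120 = 783
  s_121 = 698;  s_122 = 648;  s_123 = 856;  s_124 = 919;  s_125 = 778;  s_126 = 517
  s_127 = 957;  s_128 = 741;  s_129 = 792;  s_130 = 822;  s_131 = 899;  s_132 = 54
  s_133 = 744;  s_134 = 497;  s_135 = 233;  s_136 = 968;  s_137 = 332;  s_138 = 314
  s_139 = 66;  s_140 = 573;  s_141 = 159;  s_142 = 509;  s_143 = 62;  s_144 = 630
  s_145 = 608;  s_146 = 417;  s_147 = 364;  s_148 = 867;  s_149 = 510;  s_150 = 300
  s_151 = 770;  s_152 = 631;  s_153 = 846;  s_154 = 557;  s_155 = 387;  s_156 = 287
  s_157 = 703;  s_158 = 829;  s_159 = 547;  s_160 = 25;  s_161 = 905;  s_162 = 473
  s_163 = 575;  s_164 = 635;  s_165 = 789;  s_166 = 108;  s_167 = 479;  s_168 = 994
  s_169 = 466;  s_170 = 927;  s_171 = 664;  s_172 = 628;  s_173 = 132;  s_174 = 137
  s_175 = 318;  s_176 = 9;  s_177 = 124;  s_178 = 251;  s_179 = 207;  s_180 = 834
  s_181 = 728;  s_182 = 725;  s_183 = 11;  s_184 = 600;  s_185 = 531;  s_186 = 253
  s_187 = 683;  s_188 = 105;  s_189 = 774;  s_190 = 574;  s_191 = 397;  s_192 = 649
  s_193 = 85;  s_194 = 50;  s_195 = 801;  s_196 = 946;  s_197 = 141;  s_198 = 261
  s_199 = 569;  s_200 = 216;  s_201 = 958;  s_202 = 979;  s_203 = 932;  s_204 = 845
  s_205 = 319;  s_206 = 247;  s_207 = 264;  s_208 = 274;  s_209 = 636;  s_210 = 18
  s_211 = 248;  s_212 = 502;  s_213 = 414;  s_214 = 659;  s_215 = 447;  s_216 = 441
  s_217 = 22;  s_218 = 191;  s_219 = 53;  s_220 = 506;  s_221 = 357;  s_222 = 210
  s_223 = 539;  s_224 = 139;  s_225 = 794;  s_226 = 289;  s_227 = 170;  s_228 = 100
  s_229 = 593;  s_230 = 883;  s_231 = 282;  s_232 = 522;  s_233 = 129;  s_234 = 432
  s_235 = 907;  s_236 = 949;  s_237 = 855;  s_238 = 681;  s_239 = 638;  s_240 = 494
  s_241 = 528;  s_242 = 548;  s_243 = 263;  s_244 = 36;  s_245 = 496;  s_246 = 1004
  s_247 = 828;  s_248 = 309;  s_249 = 894;  s_250 = 882;  s_251 = 44;  s_252 = 382
s_253 = 238·382 = 106
s_254 = 238·106 = 3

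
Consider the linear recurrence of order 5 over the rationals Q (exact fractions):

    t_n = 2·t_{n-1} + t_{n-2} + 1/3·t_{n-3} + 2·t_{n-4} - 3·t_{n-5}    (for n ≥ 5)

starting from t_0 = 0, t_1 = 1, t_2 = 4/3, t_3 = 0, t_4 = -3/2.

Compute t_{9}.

-3487/54

t_5 = 2·-3/2 + 1·0 + 1/3·4/3 + 2·1 + -3·0 = -5/9
t_6 = 2·-5/9 + 1·-3/2 + 1/3·0 + 2·4/3 + -3·1 = -53/18
t_7 = 2·-53/18 + 1·-5/9 + 1/3·-3/2 + 2·0 + -3·4/3 = -197/18
t_8 = 2·-197/18 + 1·-53/18 + 1/3·-5/9 + 2·-3/2 + -3·0 = -1513/54
t_9 = 2·-1513/54 + 1·-197/18 + 1/3·-53/18 + 2·-5/9 + -3·-3/2 = -3487/54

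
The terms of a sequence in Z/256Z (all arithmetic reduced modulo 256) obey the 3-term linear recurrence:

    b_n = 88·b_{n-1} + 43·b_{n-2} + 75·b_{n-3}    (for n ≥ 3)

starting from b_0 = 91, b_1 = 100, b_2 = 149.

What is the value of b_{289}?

b_3 = 88·149 + 43·100 + 75·91 = 173
b_4 = 88·173 + 43·149 + 75·100 = 203
b_5 = 88·203 + 43·173 + 75·149 = 126
b_6 = 88·126 + 43·203 + 75·173 = 24
b_7 = 88·24 + 43·126 + 75·203 = 227
b_8 = 88·227 + 43·24 + 75·126 = 250
Continuing the recurrence:
  b_9 = 25;  b_10 = 23;  b_11 = 89;  b_12 = 200;  b_13 = 112;  b_14 = 43
  b_15 = 48;  b_16 = 137;  b_17 = 193;  b_18 = 107;  b_19 = 86;  b_20 = 20
  b_21 = 171;  b_22 = 86;  b_23 = 37;  b_24 = 67;  b_25 = 113;  b_26 = 240
  b_27 = 28;  b_28 = 11;  b_29 = 204;  b_30 = 45;  b_31 = 245;  b_32 = 139
  b_33 = 30;  b_34 = 112;  b_35 = 67;  b_36 = 162;  b_37 = 193;  b_38 = 47
  b_39 = 9;  b_40 = 136;  b_41 = 8;  b_42 = 59;  b_43 = 120;  b_44 = 129
  b_45 = 201;  b_46 = 235;  b_47 = 86;  b_48 = 236;  b_49 = 107;  b_50 = 158
  b_51 = 109;  b_52 = 91;  b_53 = 225;  b_54 = 144;  b_55 = 244;  b_56 = 251
  b_57 = 116;  b_58 = 133;  b_59 = 189;  b_60 = 75;  b_61 = 126;  b_62 = 72
  b_63 = 227;  b_64 = 10;  b_65 = 169;  b_66 = 71;  b_67 = 185;  b_68 = 8
  b_69 = 160;  b_70 = 139;  b_71 = 0;  b_72 = 57;  b_73 = 81;  b_74 = 107
  b_75 = 22;  b_76 = 68;  b_77 = 107;  b_78 = 166;  b_79 = 245;  b_80 = 115
  b_81 = 81;  b_82 = 240;  b_83 = 204;  b_84 = 43;  b_85 = 92;  b_86 = 157
  b_87 = 5;  b_88 = 11;  b_89 = 158;  b_90 = 160;  b_91 = 195;  b_92 = 50
  b_93 = 209;  b_94 = 95;  b_95 = 105;  b_96 = 72;  b_97 = 56;  b_98 = 27
  b_99 = 200;  b_100 = 177;  b_101 = 89;  b_102 = 235;  b_103 = 150;  b_104 = 28
  b_105 = 171;  b_106 = 110;  b_107 = 189;  b_108 = 139;  b_109 = 193;  b_110 = 16
  b_111 = 164;  b_112 = 155;  b_113 = 132;  b_114 = 117;  b_115 = 205;  b_116 = 203
  b_117 = 126;  b_118 = 120;  b_119 = 227;  b_120 = 26;  b_121 = 57;  b_122 = 119
  b_123 = 25;  b_124 = 72;  b_125 = 208;  b_126 = 235;  b_127 = 208;  b_128 = 233
  b_129 = 225;  b_130 = 107;  b_131 = 214;  b_132 = 116;  b_133 = 43;  b_134 = 246
  b_135 = 197;  b_136 = 163;  b_137 = 49;  b_138 = 240;  b_139 = 124;  b_140 = 75
  b_141 = 236;  b_142 = 13;  b_143 = 21;  b_144 = 139;  b_145 = 30;  b_146 = 208
  b_147 = 67;  b_148 = 194;  b_149 = 225;  b_150 = 143;  b_151 = 201;  b_152 = 8
  b_153 = 104;  b_154 = 251;  b_155 = 24;  b_156 = 225;  b_157 = 233;  b_158 = 235
  b_159 = 214;  b_160 = 76;  b_161 = 235;  b_162 = 62;  b_163 = 13;  b_164 = 187
  b_165 = 161;  b_166 = 144;  b_167 = 84;  b_168 = 59;  b_169 = 148;  b_170 = 101
  b_171 = 221;  b_172 = 75;  b_173 = 126;  b_174 = 168;  b_175 = 227;  b_176 = 42
  b_177 = 201;  b_178 = 167;  b_179 = 121;  b_180 = 136;  b_181 = 0;  b_182 = 75
  b_183 = 160;  b_184 = 153;  b_185 = 113;  b_186 = 107;  b_187 = 150;  b_188 = 164
  b_189 = 235;  b_190 = 70;  b_191 = 149;  b_192 = 211;  b_193 = 17;  b_194 = 240
  b_195 = 44;  b_196 = 107;  b_197 = 124;  b_198 = 125;  b_199 = 37;  b_200 = 11
  b_201 = 158;  b_202 = 0;  b_203 = 195;  b_204 = 82;  b_205 = 241;  b_206 = 191
  b_207 = 41;  b_208 = 200;  b_209 = 152;  b_210 = 219;  b_211 = 104;  b_212 = 17
  b_213 = 121;  b_214 = 235;  b_215 = 22;  b_216 = 124;  b_217 = 43;  b_218 = 14
  b_219 = 93;  b_220 = 235;  b_221 = 129;  b_222 = 16;  b_223 = 4;  b_224 = 219
  b_225 = 164;  b_226 = 85;  b_227 = 237;  b_228 = 203;  b_229 = 126;  b_230 = 216
  b_231 = 227;  b_232 = 58;  b_233 = 89;  b_234 = 215;  b_235 = 217;  b_236 = 200
  b_237 = 48;  b_238 = 171;  b_239 = 112;  b_240 = 73;  b_241 = 1;  b_242 = 107
  b_243 = 86;  b_244 = 212;  b_245 = 171;  b_246 = 150;  b_247 = 101;  b_248 = 3
  b_249 = 241;  b_250 = 240;  b_251 = 220;  b_252 = 139;  b_253 = 12;  b_254 = 237
  b_255 = 53;  b_256 = 139;  b_257 = 30;  b_258 = 48;  b_259 = 67;  b_260 = 226
  b_261 = 1;  b_262 = 239;  b_263 = 137;  b_264 = 136;  b_265 = 200;  b_266 = 187
  b_267 = 184;  b_268 = 65;  b_269 = 9;  b_270 = 235;  b_271 = 86;  b_272 = 172
  b_273 = 107;  b_274 = 222;  b_275 = 173;  b_276 = 27;  b_277 = 97;  b_278 = 144
  b_279 = 180;  b_280 = 123;  b_281 = 180;  b_282 = 69;  b_283 = 253;  b_284 = 75
  b_285 = 126;  b_286 = 8;  b_287 = 227
b_288 = 88·227 + 43·8 + 75·126 = 74
b_289 = 88·74 + 43·227 + 75·8 = 233

233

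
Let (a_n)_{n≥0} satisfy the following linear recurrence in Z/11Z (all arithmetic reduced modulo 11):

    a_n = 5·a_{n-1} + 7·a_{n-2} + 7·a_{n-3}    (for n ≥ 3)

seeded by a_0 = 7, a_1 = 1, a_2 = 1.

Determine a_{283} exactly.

2

a_3 = 5·1 + 7·1 + 7·7 = 6
a_4 = 5·6 + 7·1 + 7·1 = 0
a_5 = 5·0 + 7·6 + 7·1 = 5
a_6 = 5·5 + 7·0 + 7·6 = 1
a_7 = 5·1 + 7·5 + 7·0 = 7
a_8 = 5·7 + 7·1 + 7·5 = 0
a_9 = 5·0 + 7·7 + 7·1 = 1
a_10 = 5·1 + 7·0 + 7·7 = 10
a_11 = 5·10 + 7·1 + 7·0 = 2
a_12 = 5·2 + 7·10 + 7·1 = 10
a_13 = 5·10 + 7·2 + 7·10 = 2
a_14 = 5·2 + 7·10 + 7·2 = 6
a_15 = 5·6 + 7·2 + 7·10 = 4
a_16 = 5·4 + 7·6 + 7·2 = 10
a_17 = 5·10 + 7·4 + 7·6 = 10
a_18 = 5·10 + 7·10 + 7·4 = 5
a_19 = 5·5 + 7·10 + 7·10 = 0
a_20 = 5·0 + 7·5 + 7·10 = 6
a_21 = 5·6 + 7·0 + 7·5 = 10
a_22 = 5·10 + 7·6 + 7·0 = 4
a_23 = 5·4 + 7·10 + 7·6 = 0
a_24 = 5·0 + 7·4 + 7·10 = 10
a_25 = 5·10 + 7·0 + 7·4 = 1
a_26 = 5·1 + 7·10 + 7·0 = 9
a_27 = 5·9 + 7·1 + 7·10 = 1
a_28 = 5·1 + 7·9 + 7·1 = 9
a_29 = 5·9 + 7·1 + 7·9 = 5
a_30 = 5·5 + 7·9 + 7·1 = 7
a_31 = 5·7 + 7·5 + 7·9 = 1
a_32 = 5·1 + 7·7 + 7·5 = 1
(a_30, a_31, a_32) = (7, 1, 1) = (a_0, a_1, a_2), so the sequence has period 30.
283 ≡ 13 (mod 30), hence a_283 = a_13 = 2.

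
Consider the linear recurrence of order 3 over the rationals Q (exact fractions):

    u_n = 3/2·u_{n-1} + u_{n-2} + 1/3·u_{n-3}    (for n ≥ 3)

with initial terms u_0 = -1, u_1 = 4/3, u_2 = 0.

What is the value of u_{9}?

u_3 = 3/2·0 + 1·4/3 + 1/3·-1 = 1
u_4 = 3/2·1 + 1·0 + 1/3·4/3 = 35/18
u_5 = 3/2·35/18 + 1·1 + 1/3·0 = 47/12
u_6 = 3/2·47/12 + 1·35/18 + 1/3·1 = 587/72
u_7 = 3/2·587/72 + 1·47/12 + 1/3·35/18 = 7255/432
u_8 = 3/2·7255/432 + 1·587/72 + 1/3·47/12 = 9979/288
u_9 = 3/2·9979/288 + 1·7255/432 + 1/3·587/72 = 123527/1728

123527/1728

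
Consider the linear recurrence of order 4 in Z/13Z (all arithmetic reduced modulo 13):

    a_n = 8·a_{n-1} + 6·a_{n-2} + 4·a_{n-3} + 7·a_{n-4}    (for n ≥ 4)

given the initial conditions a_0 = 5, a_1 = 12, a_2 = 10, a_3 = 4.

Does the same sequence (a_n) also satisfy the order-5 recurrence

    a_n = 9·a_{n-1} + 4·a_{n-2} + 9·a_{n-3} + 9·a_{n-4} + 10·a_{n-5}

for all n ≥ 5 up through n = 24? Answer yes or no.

Terms a_0..a_24: 5, 12, 10, 4, 6, 1, 0, 6, 3, 2, 6, 10, 2, 10, 5, 9, 0, 1, 1, 12, 2, 8, 1, 5, 1
n=5: candidate gives 6, actual a_5 = 1 ✗

no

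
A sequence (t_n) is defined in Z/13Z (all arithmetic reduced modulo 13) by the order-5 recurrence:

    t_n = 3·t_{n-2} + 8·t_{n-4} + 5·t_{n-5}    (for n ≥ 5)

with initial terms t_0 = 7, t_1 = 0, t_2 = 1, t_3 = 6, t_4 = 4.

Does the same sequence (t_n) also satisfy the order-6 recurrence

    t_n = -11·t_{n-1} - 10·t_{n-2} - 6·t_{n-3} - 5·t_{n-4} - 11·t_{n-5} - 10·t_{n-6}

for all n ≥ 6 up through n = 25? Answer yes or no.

Terms t_0..t_25: 7, 0, 1, 6, 4, 1, 7, 4, 5, 1, 11, 5, 2, 9, 8, 5, 0, 6, 5, 7, 1, 4, 8, 2, 2, 4
n=6: candidate gives 7, actual t_6 = 7 ✓
n=7: candidate gives 4, actual t_7 = 4 ✓
n=8: candidate gives 5, actual t_8 = 5 ✓
n=9: candidate gives 1, actual t_9 = 1 ✓
n=10: candidate gives 11, actual t_10 = 11 ✓
n=11: candidate gives 5, actual t_11 = 5 ✓
n=12: candidate gives 2, actual t_12 = 2 ✓
n=13: candidate gives 9, actual t_13 = 9 ✓
n=14: candidate gives 8, actual t_14 = 8 ✓
n=15: candidate gives 5, actual t_15 = 5 ✓
n=16: candidate gives 0, actual t_16 = 0 ✓
n=17: candidate gives 6, actual t_17 = 6 ✓
n=18: candidate gives 5, actual t_18 = 5 ✓
n=19: candidate gives 7, actual t_19 = 7 ✓
n=20: candidate gives 1, actual t_20 = 1 ✓
n=21: candidate gives 4, actual t_21 = 4 ✓
n=22: candidate gives 8, actual t_22 = 8 ✓
n=23: candidate gives 2, actual t_23 = 2 ✓
n=24: candidate gives 2, actual t_24 = 2 ✓
n=25: candidate gives 4, actual t_25 = 4 ✓

yes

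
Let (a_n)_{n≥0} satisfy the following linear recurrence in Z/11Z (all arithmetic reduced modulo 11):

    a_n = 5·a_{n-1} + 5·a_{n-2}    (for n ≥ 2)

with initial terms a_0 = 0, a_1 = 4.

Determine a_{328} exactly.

a_2 = 5·4 + 5·0 = 9
a_3 = 5·9 + 5·4 = 10
a_4 = 5·10 + 5·9 = 7
a_5 = 5·7 + 5·10 = 8
a_6 = 5·8 + 5·7 = 9
a_7 = 5·9 + 5·8 = 8
a_8 = 5·8 + 5·9 = 8
a_9 = 5·8 + 5·8 = 3
a_10 = 5·3 + 5·8 = 0
a_11 = 5·0 + 5·3 = 4
(a_10, a_11) = (0, 4) = (a_0, a_1), so the sequence has period 10.
328 ≡ 8 (mod 10), hence a_328 = a_8 = 8.

8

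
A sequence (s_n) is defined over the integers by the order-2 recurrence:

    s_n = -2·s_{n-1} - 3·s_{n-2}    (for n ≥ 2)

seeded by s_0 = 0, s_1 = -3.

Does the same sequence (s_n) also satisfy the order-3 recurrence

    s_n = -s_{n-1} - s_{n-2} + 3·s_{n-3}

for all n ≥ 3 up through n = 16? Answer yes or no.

yes

Terms s_0..s_16: 0, -3, 6, -3, -12, 33, -30, -39, 168, -219, -66, 789, -1380, 393, 3354, -7887, 5712
n=3: candidate gives -3, actual s_3 = -3 ✓
n=4: candidate gives -12, actual s_4 = -12 ✓
n=5: candidate gives 33, actual s_5 = 33 ✓
n=6: candidate gives -30, actual s_6 = -30 ✓
n=7: candidate gives -39, actual s_7 = -39 ✓
n=8: candidate gives 168, actual s_8 = 168 ✓
n=9: candidate gives -219, actual s_9 = -219 ✓
n=10: candidate gives -66, actual s_10 = -66 ✓
n=11: candidate gives 789, actual s_11 = 789 ✓
n=12: candidate gives -1380, actual s_12 = -1380 ✓
n=13: candidate gives 393, actual s_13 = 393 ✓
n=14: candidate gives 3354, actual s_14 = 3354 ✓
n=15: candidate gives -7887, actual s_15 = -7887 ✓
n=16: candidate gives 5712, actual s_16 = 5712 ✓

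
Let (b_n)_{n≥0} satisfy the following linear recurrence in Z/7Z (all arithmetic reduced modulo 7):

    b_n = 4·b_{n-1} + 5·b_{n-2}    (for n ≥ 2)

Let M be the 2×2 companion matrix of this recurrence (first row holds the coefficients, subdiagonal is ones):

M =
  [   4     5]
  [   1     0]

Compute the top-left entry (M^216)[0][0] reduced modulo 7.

1

(M^216)[0][0] is the top entry after applying M 216 times to the unit state (1, 0). Equivalently it is h_{217} for the auxiliary sequence (h_n) obeying the same recurrence with h_1 = 1 and h_i = 0 for 0 ≤ i < 1:
h_2 = 4·1 + 5·0 = 4
h_3 = 4·4 + 5·1 = 0
h_4 = 4·0 + 5·4 = 6
h_5 = 4·6 + 5·0 = 3
h_6 = 4·3 + 5·6 = 0
h_7 = 4·0 + 5·3 = 1
(h_6, h_7) = (0, 1) = (h_0, h_1), so the sequence has period 6.
217 ≡ 1 (mod 6), hence h_217 = h_1 = 1.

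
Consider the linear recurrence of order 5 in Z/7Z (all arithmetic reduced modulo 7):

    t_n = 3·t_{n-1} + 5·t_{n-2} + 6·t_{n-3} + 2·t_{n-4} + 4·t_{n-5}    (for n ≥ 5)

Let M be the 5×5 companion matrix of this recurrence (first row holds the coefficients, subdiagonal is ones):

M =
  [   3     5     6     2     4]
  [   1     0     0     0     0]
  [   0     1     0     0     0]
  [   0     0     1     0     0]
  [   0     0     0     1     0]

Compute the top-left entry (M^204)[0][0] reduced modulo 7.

5

(M^204)[0][0] is the top entry after applying M 204 times to the unit state (1, 0, 0, 0, 0). Equivalently it is h_{208} for the auxiliary sequence (h_n) obeying the same recurrence with h_4 = 1 and h_i = 0 for 0 ≤ i < 4:
h_5 = 3·1 + 5·0 + 6·0 + 2·0 + 4·0 = 3
h_6 = 3·3 + 5·1 + 6·0 + 2·0 + 4·0 = 0
h_7 = 3·0 + 5·3 + 6·1 + 2·0 + 4·0 = 0
h_8 = 3·0 + 5·0 + 6·3 + 2·1 + 4·0 = 6
h_9 = 3·6 + 5·0 + 6·0 + 2·3 + 4·1 = 0
h_10 = 3·0 + 5·6 + 6·0 + 2·0 + 4·3 = 0
Continuing the recurrence:
  h_11 = 1;  h_12 = 1;  h_13 = 4;  h_14 = 2;  h_15 = 6;  h_16 = 2
  h_17 = 4;  h_18 = 1;  h_19 = 6;  h_20 = 5;  h_21 = 4;  h_22 = 0
  h_23 = 3;  h_24 = 4;  h_25 = 6;  h_26 = 2;  h_27 = 3;  h_28 = 5
  h_29 = 0;  h_30 = 1;  h_31 = 5;  h_32 = 0;  h_33 = 2;  h_34 = 3
  h_35 = 5;  h_36 = 6;  h_37 = 2;  h_38 = 3;  h_39 = 0;  h_40 = 3
  h_41 = 6;  h_42 = 5;  h_43 = 5;  h_44 = 5;  h_45 = 3;  h_46 = 0
  h_47 = 5;  h_48 = 0;  h_49 = 2;  h_50 = 6;  h_51 = 3;  h_52 = 1
  h_53 = 2;  h_54 = 0;  h_55 = 4;  h_56 = 3;  h_57 = 2;  h_58 = 4
  h_59 = 6;  h_60 = 2;  h_61 = 6;  h_62 = 3;  h_63 = 2;  h_64 = 1
  h_65 = 2;  h_66 = 4;  h_67 = 2;  h_68 = 6;  h_69 = 4;  h_70 = 0
  h_71 = 6;  h_72 = 6;  h_73 = 3;  h_74 = 0;  h_75 = 0;  h_76 = 5
  h_77 = 3;  h_78 = 4;  h_79 = 1;  h_80 = 2;  h_81 = 5;  h_82 = 2
  h_83 = 5;  h_84 = 0;  h_85 = 6;  h_86 = 2;  h_87 = 5;  h_88 = 4
  h_89 = 5;  h_90 = 2;  h_91 = 3;  h_92 = 0;  h_93 = 4;  h_94 = 5
  h_95 = 0;  h_96 = 5;  h_97 = 4;  h_98 = 0;  h_99 = 0;  h_100 = 6
  h_101 = 4;  h_102 = 2;  h_103 = 6;  h_104 = 1;  h_105 = 0;  h_106 = 5
  h_107 = 6;  h_108 = 6;  h_109 = 5;  h_110 = 0;  h_111 = 2;  h_112 = 2
  h_113 = 1;  h_114 = 3;  h_115 = 2;  h_116 = 4;  h_117 = 1;  h_118 = 3
  h_119 = 5;  h_120 = 3;  h_121 = 0;  h_122 = 6;  h_123 = 2;  h_124 = 6
  h_125 = 6;  h_126 = 2;  h_127 = 2;  h_128 = 2;  h_129 = 1;  h_130 = 4
  h_131 = 6;  h_132 = 0;  h_133 = 1;  h_134 = 2;  h_135 = 4;  h_136 = 3
  h_137 = 1;  h_138 = 1;  h_139 = 0;  h_140 = 5;  h_141 = 0;  h_142 = 3
  h_143 = 1;  h_144 = 0;  h_145 = 1;  h_146 = 1;  h_147 = 1;  h_148 = 4
  h_149 = 4;  h_150 = 2;  h_151 = 0;  h_152 = 4;  h_153 = 6;  h_154 = 2
  h_155 = 5;  h_156 = 6;  h_157 = 6;  h_158 = 1;  h_159 = 3;  h_160 = 5
  h_161 = 2;  h_162 = 5;  h_163 = 2;  h_164 = 2;  h_165 = 0;  h_166 = 5
  h_167 = 2;  h_168 = 1;  h_169 = 2;  h_170 = 5;  h_171 = 6;  h_172 = 2
  h_173 = 4;  h_174 = 6;  h_175 = 5;  h_176 = 6;  h_177 = 4;  h_178 = 2
  h_179 = 5;  h_180 = 4;  h_181 = 4;  h_182 = 5;  h_183 = 0;  h_184 = 0
  h_185 = 5;  h_186 = 6;  h_187 = 0;  h_188 = 4;  h_189 = 2;  h_190 = 2
  h_191 = 1;  h_192 = 5;  h_193 = 3;  h_194 = 3;  h_195 = 1;  h_196 = 1
  h_197 = 3;  h_198 = 3;  h_199 = 2;  h_200 = 3;  h_201 = 5;  h_202 = 4
  h_203 = 1;  h_204 = 4;  h_205 = 0;  h_206 = 5
h_207 = 3·5 + 5·0 + 6·4 + 2·1 + 4·4 = 1
h_208 = 3·1 + 5·5 + 6·0 + 2·4 + 4·1 = 5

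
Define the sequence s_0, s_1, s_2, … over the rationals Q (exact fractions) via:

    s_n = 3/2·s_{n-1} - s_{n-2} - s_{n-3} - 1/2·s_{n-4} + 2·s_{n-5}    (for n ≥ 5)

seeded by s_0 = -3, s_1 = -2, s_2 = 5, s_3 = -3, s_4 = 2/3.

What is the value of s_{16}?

3618163/6144

s_5 = 3/2·2/3 + -1·-3 + -1·5 + -1/2·-2 + 2·-3 = -6
s_6 = 3/2·-6 + -1·2/3 + -1·-3 + -1/2·5 + 2·-2 = -79/6
s_7 = 3/2·-79/6 + -1·-6 + -1·2/3 + -1/2·-3 + 2·5 = -35/12
s_8 = 3/2·-35/12 + -1·-79/6 + -1·-6 + -1/2·2/3 + 2·-3 = 203/24
s_9 = 3/2·203/24 + -1·-35/12 + -1·-79/6 + -1/2·-6 + 2·2/3 = 1589/48
s_10 = 3/2·1589/48 + -1·203/24 + -1·-35/12 + -1/2·-79/6 + 2·-6 = 3715/96
s_11 = 3/2·3715/96 + -1·1589/48 + -1·203/24 + -1/2·-35/12 + 2·-79/6 = -537/64
s_12 = 3/2·-537/64 + -1·3715/96 + -1·1589/48 + -1/2·203/24 + 2·-35/12 = -36269/384
s_13 = 3/2·-36269/384 + -1·-537/64 + -1·3715/96 + -1/2·1589/48 + 2·203/24 = -131803/768
s_14 = 3/2·-131803/768 + -1·-36269/384 + -1·-537/64 + -1/2·3715/96 + 2·1589/48 = -165469/1536
s_15 = 3/2·-165469/1536 + -1·-131803/768 + -1·-36269/384 + -1/2·-537/64 + 2·3715/96 = 190535/1024
s_16 = 3/2·190535/1024 + -1·-165469/1536 + -1·-131803/768 + -1/2·-36269/384 + 2·-537/64 = 3618163/6144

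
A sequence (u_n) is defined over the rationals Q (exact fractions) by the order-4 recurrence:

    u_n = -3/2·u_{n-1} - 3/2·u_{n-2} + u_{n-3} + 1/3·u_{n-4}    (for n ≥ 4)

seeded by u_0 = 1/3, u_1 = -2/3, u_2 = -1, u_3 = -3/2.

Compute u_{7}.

2825/288

u_4 = -3/2·-3/2 + -3/2·-1 + 1·-2/3 + 1/3·1/3 = 115/36
u_5 = -3/2·115/36 + -3/2·-3/2 + 1·-1 + 1/3·-2/3 = -271/72
u_6 = -3/2·-271/72 + -3/2·115/36 + 1·-3/2 + 1/3·-1 = -47/48
u_7 = -3/2·-47/48 + -3/2·-271/72 + 1·115/36 + 1/3·-3/2 = 2825/288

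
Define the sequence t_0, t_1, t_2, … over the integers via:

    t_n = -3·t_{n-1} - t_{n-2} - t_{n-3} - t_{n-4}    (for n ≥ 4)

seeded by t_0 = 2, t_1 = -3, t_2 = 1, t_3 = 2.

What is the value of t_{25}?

9099836058

t_4 = -3·2 + -1·1 + -1·-3 + -1·2 = -6
t_5 = -3·-6 + -1·2 + -1·1 + -1·-3 = 18
t_6 = -3·18 + -1·-6 + -1·2 + -1·1 = -51
t_7 = -3·-51 + -1·18 + -1·-6 + -1·2 = 139
t_8 = -3·139 + -1·-51 + -1·18 + -1·-6 = -378
t_9 = -3·-378 + -1·139 + -1·-51 + -1·18 = 1028
t_10 = -3·1028 + -1·-378 + -1·139 + -1·-51 = -2794
t_11 = -3·-2794 + -1·1028 + -1·-378 + -1·139 = 7593
t_12 = -3·7593 + -1·-2794 + -1·1028 + -1·-378 = -20635
t_13 = -3·-20635 + -1·7593 + -1·-2794 + -1·1028 = 56078
t_14 = -3·56078 + -1·-20635 + -1·7593 + -1·-2794 = -152398
t_15 = -3·-152398 + -1·56078 + -1·-20635 + -1·7593 = 414158
t_16 = -3·414158 + -1·-152398 + -1·56078 + -1·-20635 = -1125519
t_17 = -3·-1125519 + -1·414158 + -1·-152398 + -1·56078 = 3058719
t_18 = -3·3058719 + -1·-1125519 + -1·414158 + -1·-152398 = -8312398
t_19 = -3·-8312398 + -1·3058719 + -1·-1125519 + -1·414158 = 22589836
t_20 = -3·22589836 + -1·-8312398 + -1·3058719 + -1·-1125519 = -61390310
t_21 = -3·-61390310 + -1·22589836 + -1·-8312398 + -1·3058719 = 166834773
t_22 = -3·166834773 + -1·-61390310 + -1·22589836 + -1·-8312398 = -453391447
t_23 = -3·-453391447 + -1·166834773 + -1·-61390310 + -1·22589836 = 1232140042
t_24 = -3·1232140042 + -1·-453391447 + -1·166834773 + -1·-61390310 = -3348473142
t_25 = -3·-3348473142 + -1·1232140042 + -1·-453391447 + -1·166834773 = 9099836058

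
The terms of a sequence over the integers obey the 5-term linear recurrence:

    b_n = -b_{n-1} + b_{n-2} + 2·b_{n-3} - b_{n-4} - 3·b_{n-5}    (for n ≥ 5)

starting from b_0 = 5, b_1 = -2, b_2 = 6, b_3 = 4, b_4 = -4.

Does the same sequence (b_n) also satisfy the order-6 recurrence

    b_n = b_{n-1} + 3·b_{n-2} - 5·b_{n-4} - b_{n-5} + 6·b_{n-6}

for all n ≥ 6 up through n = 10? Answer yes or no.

Terms b_0..b_10: 5, -2, 6, 4, -4, 7, -3, -20, 23, -44, 9
n=6: candidate gives -3, actual b_6 = -3 ✓
n=7: candidate gives -20, actual b_7 = -20 ✓
n=8: candidate gives 23, actual b_8 = 23 ✓
n=9: candidate gives -44, actual b_9 = -44 ✓
n=10: candidate gives 9, actual b_10 = 9 ✓

yes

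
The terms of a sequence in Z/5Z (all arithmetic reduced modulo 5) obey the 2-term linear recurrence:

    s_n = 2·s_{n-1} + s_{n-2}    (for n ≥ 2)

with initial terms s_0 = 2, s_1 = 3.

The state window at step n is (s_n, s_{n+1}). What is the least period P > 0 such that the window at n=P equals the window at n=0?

12

n=0: window = (2, 3)
n=1: window = (3, 3)
n=2: window = (3, 4)
n=3: window = (4, 1)
n=4: window = (1, 1)
n=5: window = (1, 3)
n=6: window = (3, 2)
n=7: window = (2, 2)
n=8: window = (2, 1)
n=9: window = (1, 4)
n=10: window = (4, 4)
n=11: window = (4, 2)
n=12: window = (2, 3)
window at n=12 equals window at n=0 → period = 12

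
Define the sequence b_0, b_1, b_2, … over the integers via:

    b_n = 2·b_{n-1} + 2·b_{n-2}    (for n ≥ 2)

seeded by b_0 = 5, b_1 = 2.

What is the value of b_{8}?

5072

b_2 = 2·2 + 2·5 = 14
b_3 = 2·14 + 2·2 = 32
b_4 = 2·32 + 2·14 = 92
b_5 = 2·92 + 2·32 = 248
b_6 = 2·248 + 2·92 = 680
b_7 = 2·680 + 2·248 = 1856
b_8 = 2·1856 + 2·680 = 5072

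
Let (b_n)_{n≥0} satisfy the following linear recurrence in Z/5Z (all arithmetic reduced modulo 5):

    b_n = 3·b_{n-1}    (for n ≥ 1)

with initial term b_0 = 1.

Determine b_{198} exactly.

4

b_1 = 3·1 = 3
b_2 = 3·3 = 4
b_3 = 3·4 = 2
b_4 = 3·2 = 1
(b_4) = (1) = (b_0), so the sequence has period 4.
198 ≡ 2 (mod 4), hence b_198 = b_2 = 4.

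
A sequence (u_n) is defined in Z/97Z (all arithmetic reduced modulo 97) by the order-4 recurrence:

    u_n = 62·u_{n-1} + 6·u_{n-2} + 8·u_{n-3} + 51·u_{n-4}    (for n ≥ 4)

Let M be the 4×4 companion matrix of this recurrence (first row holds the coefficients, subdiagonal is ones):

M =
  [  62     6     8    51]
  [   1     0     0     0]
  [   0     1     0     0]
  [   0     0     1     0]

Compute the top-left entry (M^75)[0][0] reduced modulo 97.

38

(M^75)[0][0] is the top entry after applying M 75 times to the unit state (1, 0, 0, 0). Equivalently it is h_{78} for the auxiliary sequence (h_n) obeying the same recurrence with h_3 = 1 and h_i = 0 for 0 ≤ i < 3:
h_4 = 62·1 + 6·0 + 8·0 + 51·0 = 62
h_5 = 62·62 + 6·1 + 8·0 + 51·0 = 67
h_6 = 62·67 + 6·62 + 8·1 + 51·0 = 72
h_7 = 62·72 + 6·67 + 8·62 + 51·1 = 78
h_8 = 62·78 + 6·72 + 8·67 + 51·62 = 42
h_9 = 62·42 + 6·78 + 8·72 + 51·67 = 81
h_10 = 62·81 + 6·42 + 8·78 + 51·72 = 64
h_11 = 62·64 + 6·81 + 8·42 + 51·78 = 38
h_12 = 62·38 + 6·64 + 8·81 + 51·42 = 1
h_13 = 62·1 + 6·38 + 8·64 + 51·81 = 83
h_14 = 62·83 + 6·1 + 8·38 + 51·64 = 87
h_15 = 62·87 + 6·83 + 8·1 + 51·38 = 78
h_16 = 62·78 + 6·87 + 8·83 + 51·1 = 59
h_17 = 62·59 + 6·78 + 8·87 + 51·83 = 34
h_18 = 62·34 + 6·59 + 8·78 + 51·87 = 54
h_19 = 62·54 + 6·34 + 8·59 + 51·78 = 48
h_20 = 62·48 + 6·54 + 8·34 + 51·59 = 82
h_21 = 62·82 + 6·48 + 8·54 + 51·34 = 69
h_22 = 62·69 + 6·82 + 8·48 + 51·54 = 51
h_23 = 62·51 + 6·69 + 8·82 + 51·48 = 84
h_24 = 62·84 + 6·51 + 8·69 + 51·82 = 63
h_25 = 62·63 + 6·84 + 8·51 + 51·69 = 92
h_26 = 62·92 + 6·63 + 8·84 + 51·51 = 43
h_27 = 62·43 + 6·92 + 8·63 + 51·84 = 52
h_28 = 62·52 + 6·43 + 8·92 + 51·63 = 59
h_29 = 62·59 + 6·52 + 8·43 + 51·92 = 82
h_30 = 62·82 + 6·59 + 8·52 + 51·43 = 93
h_31 = 62·93 + 6·82 + 8·59 + 51·52 = 70
h_32 = 62·70 + 6·93 + 8·82 + 51·59 = 27
h_33 = 62·27 + 6·70 + 8·93 + 51·82 = 36
h_34 = 62·36 + 6·27 + 8·70 + 51·93 = 34
h_35 = 62·34 + 6·36 + 8·27 + 51·70 = 96
h_36 = 62·96 + 6·34 + 8·36 + 51·27 = 61
h_37 = 62·61 + 6·96 + 8·34 + 51·36 = 64
h_38 = 62·64 + 6·61 + 8·96 + 51·34 = 46
h_39 = 62·46 + 6·64 + 8·61 + 51·96 = 84
h_40 = 62·84 + 6·46 + 8·64 + 51·61 = 86
h_41 = 62·86 + 6·84 + 8·46 + 51·64 = 59
h_42 = 62·59 + 6·86 + 8·84 + 51·46 = 14
h_43 = 62·14 + 6·59 + 8·86 + 51·84 = 83
h_44 = 62·83 + 6·14 + 8·59 + 51·86 = 0
h_45 = 62·0 + 6·83 + 8·14 + 51·59 = 30
h_46 = 62·30 + 6·0 + 8·83 + 51·14 = 37
h_47 = 62·37 + 6·30 + 8·0 + 51·83 = 14
h_48 = 62·14 + 6·37 + 8·30 + 51·0 = 69
h_49 = 62·69 + 6·14 + 8·37 + 51·30 = 77
h_50 = 62·77 + 6·69 + 8·14 + 51·37 = 9
h_51 = 62·9 + 6·77 + 8·69 + 51·14 = 55
h_52 = 62·55 + 6·9 + 8·77 + 51·69 = 33
h_53 = 62·33 + 6·55 + 8·9 + 51·77 = 70
h_54 = 62·70 + 6·33 + 8·55 + 51·9 = 5
h_55 = 62·5 + 6·70 + 8·33 + 51·55 = 16
h_56 = 62·16 + 6·5 + 8·70 + 51·33 = 64
h_57 = 62·64 + 6·16 + 8·5 + 51·70 = 11
h_58 = 62·11 + 6·64 + 8·16 + 51·5 = 91
h_59 = 62·91 + 6·11 + 8·64 + 51·16 = 52
h_60 = 62·52 + 6·91 + 8·11 + 51·64 = 41
h_61 = 62·41 + 6·52 + 8·91 + 51·11 = 69
h_62 = 62·69 + 6·41 + 8·52 + 51·91 = 75
h_63 = 62·75 + 6·69 + 8·41 + 51·52 = 90
h_64 = 62·90 + 6·75 + 8·69 + 51·41 = 40
h_65 = 62·40 + 6·90 + 8·75 + 51·69 = 58
h_66 = 62·58 + 6·40 + 8·90 + 51·75 = 39
h_67 = 62·39 + 6·58 + 8·40 + 51·90 = 13
h_68 = 62·13 + 6·39 + 8·58 + 51·40 = 52
h_69 = 62·52 + 6·13 + 8·39 + 51·58 = 73
h_70 = 62·73 + 6·52 + 8·13 + 51·39 = 44
h_71 = 62·44 + 6·73 + 8·52 + 51·13 = 74
h_72 = 62·74 + 6·44 + 8·73 + 51·52 = 37
h_73 = 62·37 + 6·74 + 8·44 + 51·73 = 23
h_74 = 62·23 + 6·37 + 8·74 + 51·44 = 22
h_75 = 62·22 + 6·23 + 8·37 + 51·74 = 43
h_76 = 62·43 + 6·22 + 8·23 + 51·37 = 19
h_77 = 62·19 + 6·43 + 8·22 + 51·23 = 69
h_78 = 62·69 + 6·19 + 8·43 + 51·22 = 38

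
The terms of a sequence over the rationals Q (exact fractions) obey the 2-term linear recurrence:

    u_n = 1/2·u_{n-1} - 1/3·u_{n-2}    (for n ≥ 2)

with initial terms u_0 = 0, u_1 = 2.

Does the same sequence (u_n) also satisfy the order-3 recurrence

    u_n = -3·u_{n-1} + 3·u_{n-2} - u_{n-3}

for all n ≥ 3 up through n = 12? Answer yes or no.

Terms u_0..u_12: 0, 2, 1, -1/6, -5/12, -11/72, 1/16, 71/864, 35/1728, -179/10368, -319/20736, -241/124416, 115/27648
n=3: candidate gives 3, actual u_3 = -1/6 ✗

no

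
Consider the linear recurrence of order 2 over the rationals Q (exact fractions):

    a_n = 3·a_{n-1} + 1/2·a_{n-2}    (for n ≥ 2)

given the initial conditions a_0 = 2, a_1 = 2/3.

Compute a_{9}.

a_2 = 3·2/3 + 1/2·2 = 3
a_3 = 3·3 + 1/2·2/3 = 28/3
a_4 = 3·28/3 + 1/2·3 = 59/2
a_5 = 3·59/2 + 1/2·28/3 = 559/6
a_6 = 3·559/6 + 1/2·59/2 = 1177/4
a_7 = 3·1177/4 + 1/2·559/6 = 2788/3
a_8 = 3·2788/3 + 1/2·1177/4 = 23481/8
a_9 = 3·23481/8 + 1/2·2788/3 = 222481/24

222481/24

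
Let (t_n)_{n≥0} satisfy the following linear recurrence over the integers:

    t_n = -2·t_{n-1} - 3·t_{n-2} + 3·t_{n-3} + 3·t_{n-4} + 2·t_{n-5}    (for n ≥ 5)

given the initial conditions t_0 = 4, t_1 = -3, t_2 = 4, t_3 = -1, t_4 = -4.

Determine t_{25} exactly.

39575372

t_5 = -2·-4 + -3·-1 + 3·4 + 3·-3 + 2·4 = 22
t_6 = -2·22 + -3·-4 + 3·-1 + 3·4 + 2·-3 = -29
t_7 = -2·-29 + -3·22 + 3·-4 + 3·-1 + 2·4 = -15
t_8 = -2·-15 + -3·-29 + 3·22 + 3·-4 + 2·-1 = 169
t_9 = -2·169 + -3·-15 + 3·-29 + 3·22 + 2·-4 = -322
t_10 = -2·-322 + -3·169 + 3·-15 + 3·-29 + 2·22 = 49
t_11 = -2·49 + -3·-322 + 3·169 + 3·-15 + 2·-29 = 1272
t_12 = -2·1272 + -3·49 + 3·-322 + 3·169 + 2·-15 = -3180
t_13 = -2·-3180 + -3·1272 + 3·49 + 3·-322 + 2·169 = 2063
t_14 = -2·2063 + -3·-3180 + 3·1272 + 3·49 + 2·-322 = 8733
t_15 = -2·8733 + -3·2063 + 3·-3180 + 3·1272 + 2·49 = -29281
t_16 = -2·-29281 + -3·8733 + 3·2063 + 3·-3180 + 2·1272 = 31556
t_17 = -2·31556 + -3·-29281 + 3·8733 + 3·2063 + 2·-3180 = 50759
t_18 = -2·50759 + -3·31556 + 3·-29281 + 3·8733 + 2·2063 = -253704
t_19 = -2·-253704 + -3·50759 + 3·31556 + 3·-29281 + 2·8733 = 379422
t_20 = -2·379422 + -3·-253704 + 3·50759 + 3·31556 + 2·-29281 = 190651
t_21 = -2·190651 + -3·379422 + 3·-253704 + 3·50759 + 2·31556 = -2065291
t_22 = -2·-2065291 + -3·190651 + 3·379422 + 3·-253704 + 2·50759 = 4037301
t_23 = -2·4037301 + -3·-2065291 + 3·190651 + 3·379422 + 2·-253704 = -675918
t_24 = -2·-675918 + -3·4037301 + 3·-2065291 + 3·190651 + 2·379422 = -15625143
t_25 = -2·-15625143 + -3·-675918 + 3·4037301 + 3·-2065291 + 2·190651 = 39575372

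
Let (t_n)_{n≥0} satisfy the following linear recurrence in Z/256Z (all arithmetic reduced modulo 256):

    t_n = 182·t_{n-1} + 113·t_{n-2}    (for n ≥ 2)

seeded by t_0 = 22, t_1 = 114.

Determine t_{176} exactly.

22

t_2 = 182·114 + 113·22 = 194
t_3 = 182·194 + 113·114 = 62
t_4 = 182·62 + 113·194 = 182
t_5 = 182·182 + 113·62 = 194
t_6 = 182·194 + 113·182 = 66
t_7 = 182·66 + 113·194 = 142
t_8 = 182·142 + 113·66 = 22
t_9 = 182·22 + 113·142 = 82
t_10 = 182·82 + 113·22 = 2
t_11 = 182·2 + 113·82 = 158
t_12 = 182·158 + 113·2 = 54
t_13 = 182·54 + 113·158 = 34
t_14 = 182·34 + 113·54 = 2
t_15 = 182·2 + 113·34 = 110
t_16 = 182·110 + 113·2 = 22
t_17 = 182·22 + 113·110 = 50
t_18 = 182·50 + 113·22 = 66
t_19 = 182·66 + 113·50 = 254
t_20 = 182·254 + 113·66 = 182
t_21 = 182·182 + 113·254 = 130
t_22 = 182·130 + 113·182 = 194
t_23 = 182·194 + 113·130 = 78
t_24 = 182·78 + 113·194 = 22
t_25 = 182·22 + 113·78 = 18
t_26 = 182·18 + 113·22 = 130
t_27 = 182·130 + 113·18 = 94
t_28 = 182·94 + 113·130 = 54
t_29 = 182·54 + 113·94 = 226
t_30 = 182·226 + 113·54 = 130
t_31 = 182·130 + 113·226 = 46
t_32 = 182·46 + 113·130 = 22
t_33 = 182·22 + 113·46 = 242
t_34 = 182·242 + 113·22 = 194
t_35 = 182·194 + 113·242 = 190
t_36 = 182·190 + 113·194 = 182
t_37 = 182·182 + 113·190 = 66
t_38 = 182·66 + 113·182 = 66
t_39 = 182·66 + 113·66 = 14
t_40 = 182·14 + 113·66 = 22
t_41 = 182·22 + 113·14 = 210
t_42 = 182·210 + 113·22 = 2
t_43 = 182·2 + 113·210 = 30
t_44 = 182·30 + 113·2 = 54
t_45 = 182·54 + 113·30 = 162
t_46 = 182·162 + 113·54 = 2
t_47 = 182·2 + 113·162 = 238
t_48 = 182·238 + 113·2 = 22
t_49 = 182·22 + 113·238 = 178
t_50 = 182·178 + 113·22 = 66
t_51 = 182·66 + 113·178 = 126
t_52 = 182·126 + 113·66 = 182
t_53 = 182·182 + 113·126 = 2
t_54 = 182·2 + 113·182 = 194
t_55 = 182·194 + 113·2 = 206
t_56 = 182·206 + 113·194 = 22
t_57 = 182·22 + 113·206 = 146
t_58 = 182·146 + 113·22 = 130
t_59 = 182·130 + 113·146 = 222
t_60 = 182·222 + 113·130 = 54
t_61 = 182·54 + 113·222 = 98
t_62 = 182·98 + 113·54 = 130
t_63 = 182·130 + 113·98 = 174
t_64 = 182·174 + 113·130 = 22
t_65 = 182·22 + 113·174 = 114
(t_64, t_65) = (22, 114) = (t_0, t_1), so the sequence has period 64.
176 ≡ 48 (mod 64), hence t_176 = t_48 = 22.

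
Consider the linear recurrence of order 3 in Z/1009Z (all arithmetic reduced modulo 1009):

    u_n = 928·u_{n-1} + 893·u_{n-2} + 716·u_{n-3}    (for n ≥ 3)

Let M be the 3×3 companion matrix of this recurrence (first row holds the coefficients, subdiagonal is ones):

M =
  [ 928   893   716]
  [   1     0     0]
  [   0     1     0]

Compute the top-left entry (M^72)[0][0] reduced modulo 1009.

(M^72)[0][0] is the top entry after applying M 72 times to the unit state (1, 0, 0). Equivalently it is h_{74} for the auxiliary sequence (h_n) obeying the same recurrence with h_2 = 1 and h_i = 0 for 0 ≤ i < 2:
h_3 = 928·1 + 893·0 + 716·0 = 928
h_4 = 928·928 + 893·1 + 716·0 = 391
h_5 = 928·391 + 893·928 + 716·1 = 639
h_6 = 928·639 + 893·391 + 716·928 = 275
h_7 = 928·275 + 893·639 + 716·391 = 928
h_8 = 928·928 + 893·275 + 716·639 = 333
h_9 = 928·333 + 893·928 + 716·275 = 730
h_10 = 928·730 + 893·333 + 716·928 = 641
h_11 = 928·641 + 893·730 + 716·333 = 927
h_12 = 928·927 + 893·641 + 716·730 = 916
h_13 = 928·916 + 893·927 + 716·641 = 762
h_14 = 928·762 + 893·916 + 716·927 = 335
h_15 = 928·335 + 893·762 + 716·916 = 514
h_16 = 928·514 + 893·335 + 716·762 = 958
h_17 = 928·958 + 893·514 + 716·335 = 729
h_18 = 928·729 + 893·958 + 716·514 = 83
h_19 = 928·83 + 893·729 + 716·958 = 340
h_20 = 928·340 + 893·83 + 716·729 = 476
h_21 = 928·476 + 893·340 + 716·83 = 603
h_22 = 928·603 + 893·476 + 716·340 = 139
h_23 = 928·139 + 893·603 + 716·476 = 296
h_24 = 928·296 + 893·139 + 716·603 = 156
h_25 = 928·156 + 893·296 + 716·139 = 84
h_26 = 928·84 + 893·156 + 716·296 = 371
h_27 = 928·371 + 893·84 + 716·156 = 262
h_28 = 928·262 + 893·371 + 716·84 = 931
h_29 = 928·931 + 893·262 + 716·371 = 411
h_30 = 928·411 + 893·931 + 716·262 = 900
h_31 = 928·900 + 893·411 + 716·931 = 151
h_32 = 928·151 + 893·900 + 716·411 = 61
h_33 = 928·61 + 893·151 + 716·900 = 399
h_34 = 928·399 + 893·61 + 716·151 = 109
h_35 = 928·109 + 893·399 + 716·61 = 671
h_36 = 928·671 + 893·109 + 716·399 = 745
h_37 = 928·745 + 893·671 + 716·109 = 403
h_38 = 928·403 + 893·745 + 716·671 = 151
h_39 = 928·151 + 893·403 + 716·745 = 211
h_40 = 928·211 + 893·151 + 716·403 = 682
h_41 = 928·682 + 893·211 + 716·151 = 146
h_42 = 928·146 + 893·682 + 716·211 = 607
h_43 = 928·607 + 893·146 + 716·682 = 447
h_44 = 928·447 + 893·607 + 716·146 = 944
h_45 = 928·944 + 893·447 + 716·607 = 569
h_46 = 928·569 + 893·944 + 716·447 = 1001
h_47 = 928·1001 + 893·569 + 716·944 = 103
h_48 = 928·103 + 893·1001 + 716·569 = 425
h_49 = 928·425 + 893·103 + 716·1001 = 367
h_50 = 928·367 + 893·425 + 716·103 = 775
h_51 = 928·775 + 893·367 + 716·425 = 180
h_52 = 928·180 + 893·775 + 716·367 = 888
h_53 = 928·888 + 893·180 + 716·775 = 979
h_54 = 928·979 + 893·888 + 716·180 = 50
h_55 = 928·50 + 893·979 + 716·888 = 577
h_56 = 928·577 + 893·50 + 716·979 = 649
h_57 = 928·649 + 893·577 + 716·50 = 46
h_58 = 928·46 + 893·649 + 716·577 = 143
h_59 = 928·143 + 893·46 + 716·649 = 778
h_60 = 928·778 + 893·143 + 716·46 = 753
h_61 = 928·753 + 893·778 + 716·143 = 588
h_62 = 928·588 + 893·753 + 716·778 = 310
h_63 = 928·310 + 893·588 + 716·753 = 861
h_64 = 928·861 + 893·310 + 716·588 = 499
h_65 = 928·499 + 893·861 + 716·310 = 945
h_66 = 928·945 + 893·499 + 716·861 = 754
h_67 = 928·754 + 893·945 + 716·499 = 934
h_68 = 928·934 + 893·754 + 716·945 = 930
h_69 = 928·930 + 893·934 + 716·754 = 13
h_70 = 928·13 + 893·930 + 716·934 = 825
h_71 = 928·825 + 893·13 + 716·930 = 219
h_72 = 928·219 + 893·825 + 716·13 = 805
h_73 = 928·805 + 893·219 + 716·825 = 636
h_74 = 928·636 + 893·805 + 716·219 = 809

809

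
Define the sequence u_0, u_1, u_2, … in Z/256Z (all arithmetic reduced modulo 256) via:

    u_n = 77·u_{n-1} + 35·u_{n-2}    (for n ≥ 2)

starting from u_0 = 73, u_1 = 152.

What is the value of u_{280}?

28

u_2 = 77·152 + 35·73 = 179
u_3 = 77·179 + 35·152 = 159
u_4 = 77·159 + 35·179 = 76
u_5 = 77·76 + 35·159 = 153
u_6 = 77·153 + 35·76 = 105
u_7 = 77·105 + 35·153 = 128
Continuing the recurrence:
  u_8 = 219;  u_9 = 95;  u_10 = 132;  u_11 = 177;  u_12 = 73;  u_13 = 40
  u_14 = 3;  u_15 = 95;  u_16 = 252;  u_17 = 201;  u_18 = 233;  u_19 = 144
  u_20 = 43;  u_21 = 159;  u_22 = 180;  u_23 = 225;  u_24 = 73;  u_25 = 184
  u_26 = 83;  u_27 = 31;  u_28 = 172;  u_29 = 249;  u_30 = 105;  u_31 = 160
  u_32 = 123;  u_33 = 223;  u_34 = 228;  u_35 = 17;  u_36 = 73;  u_37 = 72
  u_38 = 163;  u_39 = 223;  u_40 = 92;  u_41 = 41;  u_42 = 233;  u_43 = 176
  u_44 = 203;  u_45 = 31;  u_46 = 20;  u_47 = 65;  u_48 = 73;  u_49 = 216
  u_50 = 243;  u_51 = 159;  u_52 = 12;  u_53 = 89;  u_54 = 105;  u_55 = 192
  u_56 = 27;  u_57 = 95;  u_58 = 68;  u_59 = 113;  u_60 = 73;  u_61 = 104
  u_62 = 67;  u_63 = 95;  u_64 = 188;  u_65 = 137;  u_66 = 233;  u_67 = 208
  u_68 = 107;  u_69 = 159;  u_70 = 116;  u_71 = 161;  u_72 = 73;  u_73 = 248
  u_74 = 147;  u_75 = 31;  u_76 = 108;  u_77 = 185;  u_78 = 105;  u_79 = 224
  u_80 = 187;  u_81 = 223;  u_82 = 164;  u_83 = 209;  u_84 = 73;  u_85 = 136
  u_86 = 227;  u_87 = 223;  u_88 = 28;  u_89 = 233;  u_90 = 233;  u_91 = 240
  u_92 = 11;  u_93 = 31;  u_94 = 212;  u_95 = 1;  u_96 = 73;  u_97 = 24
  u_98 = 51;  u_99 = 159;  u_100 = 204;  u_101 = 25;  u_102 = 105;  u_103 = 0
  u_104 = 91;  u_105 = 95;  u_106 = 4;  u_107 = 49;  u_108 = 73;  u_109 = 168
  u_110 = 131;  u_111 = 95;  u_112 = 124;  u_113 = 73;  u_114 = 233;  u_115 = 16
  u_116 = 171;  u_117 = 159;  u_118 = 52;  u_119 = 97;  u_120 = 73;  u_121 = 56
  u_122 = 211;  u_123 = 31;  u_124 = 44;  u_125 = 121;  u_126 = 105;  u_127 = 32
  u_128 = 251;  u_129 = 223;  u_130 = 100;  u_131 = 145;  u_132 = 73;  u_133 = 200
  u_134 = 35;  u_135 = 223;  u_136 = 220;  u_137 = 169;  u_138 = 233;  u_139 = 48
  u_140 = 75;  u_141 = 31;  u_142 = 148;  u_143 = 193;  u_144 = 73;  u_145 = 88
  u_146 = 115;  u_147 = 159;  u_148 = 140;  u_149 = 217;  u_150 = 105;  u_151 = 64
  u_152 = 155;  u_153 = 95;  u_154 = 196;  u_155 = 241;  u_156 = 73;  u_157 = 232
  u_158 = 195;  u_159 = 95;  u_160 = 60;  u_161 = 9;  u_162 = 233;  u_163 = 80
  u_164 = 235;  u_165 = 159;  u_166 = 244;  u_167 = 33;  u_168 = 73;  u_169 = 120
  u_170 = 19;  u_171 = 31;  u_172 = 236;  u_173 = 57;  u_174 = 105;  u_175 = 96
  u_176 = 59;  u_177 = 223;  u_178 = 36;  u_179 = 81;  u_180 = 73;  u_181 = 8
  u_182 = 99;  u_183 = 223;  u_184 = 156;  u_185 = 105;  u_186 = 233;  u_187 = 112
  u_188 = 139;  u_189 = 31;  u_190 = 84;  u_191 = 129;  u_192 = 73;  u_193 = 152
  u_194 = 179;  u_195 = 159;  u_196 = 76;  u_197 = 153;  u_198 = 105;  u_199 = 128
  u_200 = 219;  u_201 = 95;  u_202 = 132;  u_203 = 177;  u_204 = 73;  u_205 = 40
  u_206 = 3;  u_207 = 95;  u_208 = 252;  u_209 = 201;  u_210 = 233;  u_211 = 144
  u_212 = 43;  u_213 = 159;  u_214 = 180;  u_215 = 225;  u_216 = 73;  u_217 = 184
  u_218 = 83;  u_219 = 31;  u_220 = 172;  u_221 = 249;  u_222 = 105;  u_223 = 160
  u_224 = 123;  u_225 = 223;  u_226 = 228;  u_227 = 17;  u_228 = 73;  u_229 = 72
  u_230 = 163;  u_231 = 223;  u_232 = 92;  u_233 = 41;  u_234 = 233;  u_235 = 176
  u_236 = 203;  u_237 = 31;  u_238 = 20;  u_239 = 65;  u_240 = 73;  u_241 = 216
  u_242 = 243;  u_243 = 159;  u_244 = 12;  u_245 = 89;  u_246 = 105;  u_247 = 192
  u_248 = 27;  u_249 = 95;  u_250 = 68;  u_251 = 113;  u_252 = 73;  u_253 = 104
  u_254 = 67;  u_255 = 95;  u_256 = 188;  u_257 = 137;  u_258 = 233;  u_259 = 208
  u_260 = 107;  u_261 = 159;  u_262 = 116;  u_263 = 161;  u_264 = 73;  u_265 = 248
  u_266 = 147;  u_267 = 31;  u_268 = 108;  u_269 = 185;  u_270 = 105;  u_271 = 224
  u_272 = 187;  u_273 = 223;  u_274 = 164;  u_275 = 209;  u_276 = 73;  u_277 = 136
  u_278 = 227
u_279 = 77·227 + 35·136 = 223
u_280 = 77·223 + 35·227 = 28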